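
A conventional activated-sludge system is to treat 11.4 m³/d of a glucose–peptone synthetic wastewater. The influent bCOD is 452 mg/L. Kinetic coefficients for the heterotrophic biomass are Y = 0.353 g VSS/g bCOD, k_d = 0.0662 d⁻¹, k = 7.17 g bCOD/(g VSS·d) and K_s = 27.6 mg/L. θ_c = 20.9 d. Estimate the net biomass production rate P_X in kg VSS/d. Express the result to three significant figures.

P_X ≈ 0.761 kg VSS/d

From the Monod/SRT balance for a CMAS, S = K_s·(1+k_d θ_c)/[θ_c·(Y k − k_d) − 1] = 27.6 × (1 + 0.0662 × 20.9) / [20.9 × (0.353 × 7.17 − 0.0662) − 1] = 65.79 / 50.51 = 1.302 mg/L.
Correct the yield for decay: Y_obs = Y/(1 + k_d θ_c) = 0.353 / (1 + 0.0662 × 20.9) = 0.353 / 2.384 = 0.1481.
ΔS = 452 − 1.30 = 450.7 mg/L, so the substrate removal rate is 11.4 × 450.7/1000 = 5.138 kg bCOD/d.
P_X = Y_obs · Q(S₀ − S) = 0.1481 × 5.138 = 0.7609 kg VSS/d.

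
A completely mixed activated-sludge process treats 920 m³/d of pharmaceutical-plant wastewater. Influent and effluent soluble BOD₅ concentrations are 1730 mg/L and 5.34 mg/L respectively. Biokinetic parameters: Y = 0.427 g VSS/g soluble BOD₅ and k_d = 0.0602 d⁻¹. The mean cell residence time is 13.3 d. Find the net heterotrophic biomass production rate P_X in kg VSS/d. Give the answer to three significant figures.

P_X ≈ 376 kg VSS/d

The observed yield is Y_obs = Y/(1 + k_d·θ_c) = 0.427 / (1 + 0.0602 × 13.3) = 0.427 / 1.801 = 0.2371 g VSS per g soluble BOD₅ removed.
Substrate removed = Q·(S₀ − S) = 920 m³/d × (1730 − 5.34) g/m³ = 1.59×10^6 g/d = 1587 kg/d.
So the net sludge growth is P_X = 0.2371 × 1587 = 376.3 kg VSS/d.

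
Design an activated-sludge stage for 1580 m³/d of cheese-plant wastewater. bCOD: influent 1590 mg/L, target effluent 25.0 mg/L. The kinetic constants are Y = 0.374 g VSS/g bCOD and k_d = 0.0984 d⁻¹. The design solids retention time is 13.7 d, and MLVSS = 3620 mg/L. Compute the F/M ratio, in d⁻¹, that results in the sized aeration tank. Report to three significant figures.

F/M ≈ 0.466 d⁻¹

Steady-state biomass mass balance: V·X·(1 + k_d·θ_c) = Y·Q·(S₀ − S)·θ_c, so V = 0.374 × 1580 × (1590 − 25.0) × 13.7 / [3620 × (1 + 0.0984 × 13.7)] = 1.27×10^7 / 8500 = 1491 m³.
Food-to-microorganism ratio F/M = Q S₀ / (V X) = 1580 × 1590 / (1491 × 3620) = 0.4656 d⁻¹.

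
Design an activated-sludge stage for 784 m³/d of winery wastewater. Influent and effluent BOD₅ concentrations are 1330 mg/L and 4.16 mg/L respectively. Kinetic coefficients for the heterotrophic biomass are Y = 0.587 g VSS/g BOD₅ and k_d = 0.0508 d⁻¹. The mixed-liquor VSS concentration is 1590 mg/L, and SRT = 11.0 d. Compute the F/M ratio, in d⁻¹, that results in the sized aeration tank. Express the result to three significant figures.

F/M ≈ 0.242 d⁻¹

From the SRT design equation V = Y Q (S₀−S) θ_c / [X (1 + k_d θ_c)] = 0.587 × 784 × (1330 − 4.16) × 11.0 / [1590 × (1 + 0.0508 × 11.0)] = 6.71×10^6 / 2478 = 2708 m³.
F/M = Q·S₀ / (V·X) = 784 × 1330 / (2708 × 1590) = 0.2422 g BOD₅·(g VSS·d)⁻¹.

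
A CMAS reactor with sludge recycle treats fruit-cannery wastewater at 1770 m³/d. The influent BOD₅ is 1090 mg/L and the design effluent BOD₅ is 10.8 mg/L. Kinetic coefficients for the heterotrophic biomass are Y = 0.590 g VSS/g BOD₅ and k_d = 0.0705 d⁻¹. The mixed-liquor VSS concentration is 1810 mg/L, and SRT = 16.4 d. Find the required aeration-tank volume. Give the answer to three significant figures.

From the SRT design equation V = Y Q (S₀−S) θ_c / [X (1 + k_d θ_c)] = 0.590 × 1770 × (1090 − 10.8) × 16.4 / [1810 × (1 + 0.0705 × 16.4)] = 1.85×10^7 / 3903 = 4736 m³.

V ≈ 4740 m³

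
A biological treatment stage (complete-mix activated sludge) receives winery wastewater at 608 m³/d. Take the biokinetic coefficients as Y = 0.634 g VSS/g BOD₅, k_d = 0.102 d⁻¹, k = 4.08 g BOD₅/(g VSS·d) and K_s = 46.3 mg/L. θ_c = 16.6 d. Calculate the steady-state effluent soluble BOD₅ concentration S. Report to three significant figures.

For a completely mixed reactor with recycle the Lawrence–McCarty relation gives S = K_s·(1 + k_d·θ_c) / [θ_c·(Y·k − k_d) − 1] = 46.3 × (1 + 0.102 × 16.6) / [16.6 × (0.634 × 4.08 − 0.102) − 1] = 124.7 / 40.25 = 3.098 mg/L.

S ≈ 3.10 mg/L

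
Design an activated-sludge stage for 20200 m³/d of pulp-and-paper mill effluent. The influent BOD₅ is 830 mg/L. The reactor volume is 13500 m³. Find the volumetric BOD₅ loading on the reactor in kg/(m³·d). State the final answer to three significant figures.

L_v = Q S₀ / V = 20200 × 830 × 10⁻³ / 13500 = 1.242 kg/(m³·d).

L_v ≈ 1.24 kg BOD₅/(m³·d)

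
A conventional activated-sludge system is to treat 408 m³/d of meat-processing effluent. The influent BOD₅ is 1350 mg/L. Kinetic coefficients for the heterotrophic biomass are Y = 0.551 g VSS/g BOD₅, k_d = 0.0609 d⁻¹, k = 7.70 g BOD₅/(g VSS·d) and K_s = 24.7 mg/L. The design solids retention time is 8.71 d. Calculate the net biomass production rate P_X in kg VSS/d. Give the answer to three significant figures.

For a completely mixed reactor with recycle the Lawrence–McCarty relation gives S = K_s·(1 + k_d·θ_c) / [θ_c·(Y·k − k_d) − 1] = 24.7 × (1 + 0.0609 × 8.71) / [8.71 × (0.551 × 7.70 − 0.0609) − 1] = 37.80 / 35.42 = 1.067 mg/L.
Observed yield with endogenous decay: Y_obs = Y / (1 + k_d·θ_c) = 0.551 / (1 + 0.0609 × 8.71) = 0.551 / 1.530 = 0.3600 g VSS/g BOD₅.
Mass of BOD₅ removed per day: Q(S₀ − S) = 408 × 1349 g/m³ = 550.4 kg/d.
So the net sludge growth is P_X = 0.3600 × 550.4 = 198.1 kg VSS/d.

P_X ≈ 198 kg VSS/d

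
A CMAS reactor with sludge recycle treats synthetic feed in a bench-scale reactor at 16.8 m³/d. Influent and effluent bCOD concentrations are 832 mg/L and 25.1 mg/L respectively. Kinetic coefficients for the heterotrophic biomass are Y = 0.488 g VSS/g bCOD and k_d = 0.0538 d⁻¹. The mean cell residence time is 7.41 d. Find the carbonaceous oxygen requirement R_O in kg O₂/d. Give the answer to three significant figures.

Observed yield with endogenous decay: Y_obs = Y / (1 + k_d·θ_c) = 0.488 / (1 + 0.0538 × 7.41) = 0.488 / 1.399 = 0.3489 g VSS/g bCOD.
Substrate removed = Q·(S₀ − S) = 16.8 m³/d × (832 − 25.1) g/m³ = 1.36×10^4 g/d = 13.56 kg/d.
P_X = Y_obs·Q·(S₀ − S) = 0.3489 × 13.56 = 4.730 kg VSS/d.
R_O = Q·ΔS − 1.42 P_X = 13.56 − 6.716 = 6.840 kg O₂/d.

R_O ≈ 6.84 kg O₂/d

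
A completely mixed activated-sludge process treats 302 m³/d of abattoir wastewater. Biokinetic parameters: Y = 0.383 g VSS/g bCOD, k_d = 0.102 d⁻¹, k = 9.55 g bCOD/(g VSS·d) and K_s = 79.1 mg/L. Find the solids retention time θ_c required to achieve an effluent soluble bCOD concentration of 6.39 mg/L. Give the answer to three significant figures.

Specific growth rate at S = 6.39 mg/L: μ = YkS/(K_s+S) = 0.383·9.55·6.39/(79.1+6.39) = 0.2734 d⁻¹.
1/θ_c = 0.2734 − 0.102 = 0.1714 d⁻¹, so θ_c = 5.835 d.

θ_c ≈ 5.83 d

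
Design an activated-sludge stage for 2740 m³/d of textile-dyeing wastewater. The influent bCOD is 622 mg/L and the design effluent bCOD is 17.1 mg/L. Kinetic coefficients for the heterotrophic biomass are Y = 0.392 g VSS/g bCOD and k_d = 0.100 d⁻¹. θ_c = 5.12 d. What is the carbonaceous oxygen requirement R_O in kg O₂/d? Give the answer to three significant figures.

The observed yield is Y_obs = Y/(1 + k_d·θ_c) = 0.392 / (1 + 0.100 × 5.12) = 0.392 / 1.512 = 0.2593 g VSS per g bCOD removed.
Substrate removed = Q·(S₀ − S) = 2740 m³/d × (622 − 17.1) g/m³ = 1.66×10^6 g/d = 1657 kg/d.
Biomass synthesised: P_X = Y_obs × 1657 = 429.7 kg VSS/d.
Carbonaceous O₂ demand = substrate oxidised − cell-mass equivalent = 1657 − 1.42 × 429.7 = 1047 kg O₂/d.

R_O ≈ 1050 kg O₂/d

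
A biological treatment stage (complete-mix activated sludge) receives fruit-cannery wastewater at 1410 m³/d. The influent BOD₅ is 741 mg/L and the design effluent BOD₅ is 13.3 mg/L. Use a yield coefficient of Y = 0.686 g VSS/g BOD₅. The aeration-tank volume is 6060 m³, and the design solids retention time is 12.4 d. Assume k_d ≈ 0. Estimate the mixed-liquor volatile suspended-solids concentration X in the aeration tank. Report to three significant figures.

From V·X = Y·Q·(S₀ − S)·θ_c (decay neglected): X = 0.686 × 1410 × (741 − 13.3) × 12.4 / 6060 = 1440 mg/L.

X ≈ 1440 mg/L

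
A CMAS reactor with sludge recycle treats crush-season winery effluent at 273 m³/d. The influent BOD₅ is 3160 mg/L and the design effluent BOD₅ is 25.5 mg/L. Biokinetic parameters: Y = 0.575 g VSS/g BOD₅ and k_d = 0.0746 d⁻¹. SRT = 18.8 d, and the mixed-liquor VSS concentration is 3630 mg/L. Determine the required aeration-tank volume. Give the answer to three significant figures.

Rearranging the biomass balance for a CMAS with decay, V = Y·Q·ΔS·θ_c / [X·(1+k_d θ_c)] = 0.575 × 273 × (3160 − 25.5) × 18.8 / [3630 × (1 + 0.0746 × 18.8)] = 9.25×10^6 / 8721 = 1061 m³.

V ≈ 1060 m³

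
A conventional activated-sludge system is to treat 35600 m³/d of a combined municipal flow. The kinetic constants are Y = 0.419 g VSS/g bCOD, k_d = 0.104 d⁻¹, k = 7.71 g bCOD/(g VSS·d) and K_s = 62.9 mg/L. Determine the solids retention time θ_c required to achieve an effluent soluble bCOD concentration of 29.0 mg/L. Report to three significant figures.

θ_c ≈ 1.09 d

At the target effluent, Y k S/(K_s+S) = 0.419×7.71×29.0/91.90 = 1.019 d⁻¹.
θ_c = 1/(μ − k_d) = 1/(1.019 − 0.104) = 1/0.9154 = 1.092 d.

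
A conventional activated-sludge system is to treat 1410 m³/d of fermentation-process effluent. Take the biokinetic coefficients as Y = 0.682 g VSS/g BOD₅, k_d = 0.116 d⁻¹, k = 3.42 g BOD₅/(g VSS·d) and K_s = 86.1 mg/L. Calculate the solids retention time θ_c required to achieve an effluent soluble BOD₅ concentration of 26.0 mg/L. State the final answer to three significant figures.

Specific growth rate at S = 26.0 mg/L: μ = YkS/(K_s+S) = 0.682·3.42·26.0/(86.1+26.0) = 0.5410 d⁻¹.
1/θ_c = 0.5410 − 0.116 = 0.4250 d⁻¹, so θ_c = 2.353 d.

θ_c ≈ 2.35 d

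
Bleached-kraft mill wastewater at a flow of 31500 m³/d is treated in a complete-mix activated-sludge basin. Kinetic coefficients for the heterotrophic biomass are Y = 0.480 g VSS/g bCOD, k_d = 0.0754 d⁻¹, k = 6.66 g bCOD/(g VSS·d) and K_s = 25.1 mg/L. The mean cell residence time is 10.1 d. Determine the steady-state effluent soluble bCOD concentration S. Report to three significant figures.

From the Monod/SRT balance for a CMAS, S = K_s·(1+k_d θ_c)/[θ_c·(Y k − k_d) − 1] = 25.1 × (1 + 0.0754 × 10.1) / [10.1 × (0.480 × 6.66 − 0.0754) − 1] = 44.21 / 30.53 = 1.448 mg/L.

S ≈ 1.45 mg/L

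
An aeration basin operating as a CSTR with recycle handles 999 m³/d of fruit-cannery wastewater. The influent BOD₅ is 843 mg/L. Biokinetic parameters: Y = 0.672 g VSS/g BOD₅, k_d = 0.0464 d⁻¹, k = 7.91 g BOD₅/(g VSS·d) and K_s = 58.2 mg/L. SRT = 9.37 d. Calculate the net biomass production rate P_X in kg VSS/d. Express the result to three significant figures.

P_X ≈ 394 kg VSS/d

From the Monod/SRT balance for a CMAS, S = K_s·(1+k_d θ_c)/[θ_c·(Y k − k_d) − 1] = 58.2 × (1 + 0.0464 × 9.37) / [9.37 × (0.672 × 7.91 − 0.0464) − 1] = 83.50 / 48.37 = 1.726 mg/L.
The observed yield is Y_obs = Y/(1 + k_d·θ_c) = 0.672 / (1 + 0.0464 × 9.37) = 0.672 / 1.435 = 0.4684 g VSS per g BOD₅ removed.
Mass of BOD₅ removed per day: Q(S₀ − S) = 999 × 841.3 g/m³ = 840.4 kg/d.
P_X = Y_obs · Q(S₀ − S) = 0.4684 × 840.4 = 393.6 kg VSS/d.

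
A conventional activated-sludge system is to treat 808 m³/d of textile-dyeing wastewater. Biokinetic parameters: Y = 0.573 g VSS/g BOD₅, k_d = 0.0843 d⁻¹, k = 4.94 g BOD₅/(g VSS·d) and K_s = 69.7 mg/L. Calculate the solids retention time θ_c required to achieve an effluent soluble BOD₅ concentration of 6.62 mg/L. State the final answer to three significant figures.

At the target effluent, Y k S/(K_s+S) = 0.573×4.94×6.62/76.32 = 0.2455 d⁻¹.
Then 1/θ_c = μ − k_d = 0.2455 − 0.0843 = 0.1612 d⁻¹, giving θ_c = 6.202 d.

θ_c ≈ 6.20 d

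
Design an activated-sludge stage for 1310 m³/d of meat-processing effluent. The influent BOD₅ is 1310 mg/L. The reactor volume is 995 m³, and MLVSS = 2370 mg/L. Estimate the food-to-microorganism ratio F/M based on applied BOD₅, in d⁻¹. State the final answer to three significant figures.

Food-to-microorganism ratio F/M = Q S₀ / (V X) = 1310 × 1310 / (995.0 × 2370) = 0.7277 d⁻¹.

F/M ≈ 0.728 d⁻¹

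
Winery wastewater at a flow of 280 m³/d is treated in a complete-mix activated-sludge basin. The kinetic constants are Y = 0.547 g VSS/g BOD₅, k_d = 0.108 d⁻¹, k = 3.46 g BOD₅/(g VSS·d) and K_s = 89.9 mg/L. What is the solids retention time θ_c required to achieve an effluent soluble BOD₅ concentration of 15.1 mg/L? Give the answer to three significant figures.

At the target effluent, Y k S/(K_s+S) = 0.547×3.46×15.1/105.0 = 0.2722 d⁻¹.
Then 1/θ_c = μ − k_d = 0.2722 − 0.108 = 0.1642 d⁻¹, giving θ_c = 6.091 d.

θ_c ≈ 6.09 d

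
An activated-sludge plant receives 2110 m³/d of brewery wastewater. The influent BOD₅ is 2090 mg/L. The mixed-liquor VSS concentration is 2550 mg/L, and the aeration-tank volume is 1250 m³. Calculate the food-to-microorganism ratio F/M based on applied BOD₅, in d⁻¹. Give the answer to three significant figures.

Food-to-microorganism ratio F/M = Q S₀ / (V X) = 2110 × 2090 / (1250 × 2550) = 1.383 d⁻¹.

F/M ≈ 1.38 d⁻¹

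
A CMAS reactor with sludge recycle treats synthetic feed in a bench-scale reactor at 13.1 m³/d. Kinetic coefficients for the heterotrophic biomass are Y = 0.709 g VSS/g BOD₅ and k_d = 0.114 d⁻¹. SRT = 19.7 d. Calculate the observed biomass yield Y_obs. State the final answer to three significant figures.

Y_obs ≈ 0.218 g VSS/g BOD₅

Observed yield with endogenous decay: Y_obs = Y / (1 + k_d·θ_c) = 0.709 / (1 + 0.114 × 19.7) = 0.709 / 3.246 = 0.2184 g VSS/g BOD₅.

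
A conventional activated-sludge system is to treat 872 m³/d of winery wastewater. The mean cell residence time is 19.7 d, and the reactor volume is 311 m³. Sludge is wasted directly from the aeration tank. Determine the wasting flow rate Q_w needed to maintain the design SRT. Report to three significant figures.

Q_w ≈ 15.8 m³/d

With mixed-liquor wasting, θ_c = V/Q_w, so Q_w = V/θ_c = 311.0/19.7 = 15.79 m³/d.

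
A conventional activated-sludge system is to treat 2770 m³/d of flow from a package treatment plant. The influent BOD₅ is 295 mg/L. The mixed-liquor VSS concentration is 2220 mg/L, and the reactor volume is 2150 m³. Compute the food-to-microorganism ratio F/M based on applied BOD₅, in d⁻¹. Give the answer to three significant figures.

F/M = applied load / biomass = Q·S₀/(V·X) = 2770 × 295 / (2150 × 2220) = 0.1712 d⁻¹.

F/M ≈ 0.171 d⁻¹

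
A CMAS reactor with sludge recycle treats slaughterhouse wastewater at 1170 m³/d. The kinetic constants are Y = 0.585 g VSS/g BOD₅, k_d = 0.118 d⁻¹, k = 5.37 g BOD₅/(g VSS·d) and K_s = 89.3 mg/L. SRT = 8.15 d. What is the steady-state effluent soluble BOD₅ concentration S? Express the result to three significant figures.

From the Monod/SRT balance for a CMAS, S = K_s·(1+k_d θ_c)/[θ_c·(Y k − k_d) − 1] = 89.3 × (1 + 0.118 × 8.15) / [8.15 × (0.585 × 5.37 − 0.118) − 1] = 175.2 / 23.64 = 7.410 mg/L.

S ≈ 7.41 mg/L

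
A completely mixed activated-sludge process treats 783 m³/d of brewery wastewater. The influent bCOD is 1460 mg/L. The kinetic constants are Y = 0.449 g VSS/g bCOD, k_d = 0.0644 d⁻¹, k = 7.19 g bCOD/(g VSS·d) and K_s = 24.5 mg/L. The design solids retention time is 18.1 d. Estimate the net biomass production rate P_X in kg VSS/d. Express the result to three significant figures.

From the Monod/SRT balance for a CMAS, S = K_s·(1+k_d θ_c)/[θ_c·(Y k − k_d) − 1] = 24.5 × (1 + 0.0644 × 18.1) / [18.1 × (0.449 × 7.19 − 0.0644) − 1] = 53.06 / 56.27 = 0.9430 mg/L.
Correct the yield for decay: Y_obs = Y/(1 + k_d θ_c) = 0.449 / (1 + 0.0644 × 18.1) = 0.449 / 2.166 = 0.2073.
Mass of bCOD removed per day: Q(S₀ − S) = 783 × 1459 g/m³ = 1142 kg/d.
So the net sludge growth is P_X = 0.2073 × 1142 = 236.9 kg VSS/d.

P_X ≈ 237 kg VSS/d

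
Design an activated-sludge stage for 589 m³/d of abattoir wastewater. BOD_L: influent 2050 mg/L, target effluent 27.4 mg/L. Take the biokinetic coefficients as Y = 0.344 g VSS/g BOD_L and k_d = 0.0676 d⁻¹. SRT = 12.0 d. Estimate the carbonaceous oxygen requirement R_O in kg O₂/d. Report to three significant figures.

Observed yield with endogenous decay: Y_obs = Y / (1 + k_d·θ_c) = 0.344 / (1 + 0.0676 × 12.0) = 0.344 / 1.811 = 0.1899 g VSS/g BOD_L.
ΔS = 2050 − 27.4 = 2023 mg/L, so the substrate removal rate is 589 × 2023/1000 = 1191 kg BOD_L/d.
Biomass synthesised: P_X = Y_obs × 1191 = 226.3 kg VSS/d.
R_O = Q·(S₀ − S) − 1.42·P_X = 1191 − 1.42 × 226.3 = 870.0 kg O₂/d.

R_O ≈ 870 kg O₂/d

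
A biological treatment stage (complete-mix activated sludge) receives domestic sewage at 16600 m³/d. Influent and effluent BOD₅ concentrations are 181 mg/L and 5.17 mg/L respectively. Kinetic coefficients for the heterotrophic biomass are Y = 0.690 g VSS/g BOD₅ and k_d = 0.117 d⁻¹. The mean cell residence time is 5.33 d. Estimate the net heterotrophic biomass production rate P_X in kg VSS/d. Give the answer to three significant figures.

P_X ≈ 1240 kg VSS/d

Y_obs = Y / (1 + k_d θ_c) = 0.690 / (1 + 0.117 × 5.33) = 0.690 / 1.624 = 0.4250.
Q·(S₀ − S) = 16600 × (181 − 5.17) × 10⁻³ = 2919 kg/d removed.
Net biomass production P_X = Y_obs × Q·(S₀ − S) = 0.4250 × 2919 = 1240 kg VSS/d.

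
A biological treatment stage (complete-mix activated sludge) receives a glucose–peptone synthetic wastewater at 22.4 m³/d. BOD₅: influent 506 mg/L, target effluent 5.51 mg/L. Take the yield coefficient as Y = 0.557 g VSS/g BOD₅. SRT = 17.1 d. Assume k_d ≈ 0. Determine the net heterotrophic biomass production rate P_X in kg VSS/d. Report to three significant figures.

With endogenous decay neglected, the observed yield equals the true yield: Y_obs = Y = 0.557 g VSS/g BOD₅.
Q·(S₀ − S) = 22.4 × (506 − 5.51) × 10⁻³ = 11.21 kg/d removed.
So the net sludge growth is P_X = 0.5570 × 11.21 = 6.245 kg VSS/d.

P_X ≈ 6.24 kg VSS/d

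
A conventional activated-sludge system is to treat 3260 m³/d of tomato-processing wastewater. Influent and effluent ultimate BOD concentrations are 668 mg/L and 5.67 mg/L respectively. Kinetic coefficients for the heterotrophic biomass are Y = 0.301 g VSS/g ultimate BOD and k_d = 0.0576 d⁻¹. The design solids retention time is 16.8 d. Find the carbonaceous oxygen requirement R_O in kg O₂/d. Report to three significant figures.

R_O ≈ 1690 kg O₂/d

Y_obs = Y / (1 + k_d θ_c) = 0.301 / (1 + 0.0576 × 16.8) = 0.301 / 1.968 = 0.1530.
ΔS = 668 − 5.67 = 662.3 mg/L, so the substrate removal rate is 3260 × 662.3/1000 = 2159 kg ultimate BOD/d.
P_X = Y_obs·Q·(S₀ − S) = 0.1530 × 2159 = 330.3 kg VSS/d.
R_O = Q·ΔS − 1.42 P_X = 2159 − 469.0 = 1690 kg O₂/d.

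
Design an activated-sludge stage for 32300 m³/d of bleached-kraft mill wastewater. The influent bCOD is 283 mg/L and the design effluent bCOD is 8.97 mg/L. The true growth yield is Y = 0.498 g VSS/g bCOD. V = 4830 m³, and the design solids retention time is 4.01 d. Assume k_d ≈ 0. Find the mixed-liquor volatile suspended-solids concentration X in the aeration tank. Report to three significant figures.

X ≈ 3660 mg/L

From V·X = Y·Q·(S₀ − S)·θ_c (decay neglected): X = 0.498 × 32300 × (283 − 8.97) × 4.01 / 4830 = 3660 mg/L.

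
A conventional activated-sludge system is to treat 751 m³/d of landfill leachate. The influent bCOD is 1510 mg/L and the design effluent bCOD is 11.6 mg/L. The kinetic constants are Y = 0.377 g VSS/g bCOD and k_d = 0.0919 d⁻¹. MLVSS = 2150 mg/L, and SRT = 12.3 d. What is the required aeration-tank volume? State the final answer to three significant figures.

V ≈ 1140 m³

From the SRT design equation V = Y Q (S₀−S) θ_c / [X (1 + k_d θ_c)] = 0.377 × 751 × (1510 − 11.6) × 12.3 / [2150 × (1 + 0.0919 × 12.3)] = 5.22×10^6 / 4580 = 1139 m³.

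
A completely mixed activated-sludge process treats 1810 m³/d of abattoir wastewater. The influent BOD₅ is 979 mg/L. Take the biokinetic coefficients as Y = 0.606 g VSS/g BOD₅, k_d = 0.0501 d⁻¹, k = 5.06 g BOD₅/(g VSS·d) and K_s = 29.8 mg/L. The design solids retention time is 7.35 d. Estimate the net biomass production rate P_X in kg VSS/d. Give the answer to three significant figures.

Effluent substrate depends only on kinetics and SRT: S = K_s(1 + k_d θ_c) / [θ_c(Yk − k_d) − 1] = 29.8 × (1 + 0.0501 × 7.35) / [7.35 × (0.606 × 5.06 − 0.0501) − 1] = 40.77 / 21.17 = 1.926 mg/L.
Y_obs = Y / (1 + k_d θ_c) = 0.606 / (1 + 0.0501 × 7.35) = 0.606 / 1.368 = 0.4429.
ΔS = 979 − 1.93 = 977.1 mg/L, so the substrate removal rate is 1810 × 977.1/1000 = 1768 kg BOD₅/d.
So the net sludge growth is P_X = 0.4429 × 1768 = 783.3 kg VSS/d.

P_X ≈ 783 kg VSS/d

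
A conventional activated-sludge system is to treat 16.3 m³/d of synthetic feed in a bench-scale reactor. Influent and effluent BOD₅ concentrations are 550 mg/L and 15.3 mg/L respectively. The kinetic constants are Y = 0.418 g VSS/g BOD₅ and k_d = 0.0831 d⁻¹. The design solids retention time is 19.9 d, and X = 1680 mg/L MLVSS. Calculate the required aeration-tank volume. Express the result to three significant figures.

V ≈ 16.3 m³

From the SRT design equation V = Y Q (S₀−S) θ_c / [X (1 + k_d θ_c)] = 0.418 × 16.3 × (550 − 15.3) × 19.9 / [1680 × (1 + 0.0831 × 19.9)] = 7.25×10^4 / 4458 = 16.26 m³.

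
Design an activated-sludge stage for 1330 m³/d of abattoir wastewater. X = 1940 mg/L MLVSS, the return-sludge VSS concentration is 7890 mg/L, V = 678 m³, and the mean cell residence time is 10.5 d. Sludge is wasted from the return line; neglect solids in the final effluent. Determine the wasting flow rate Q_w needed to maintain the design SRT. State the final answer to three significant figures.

θ_c = V·X/(Q_w·X_r) when wasting from the recycle, so Q_w = V·X/(θ_c·X_r) = 678.0 × 1940 / (10.5 × 7890) = 15.88 m³/d.

Q_w ≈ 15.9 m³/d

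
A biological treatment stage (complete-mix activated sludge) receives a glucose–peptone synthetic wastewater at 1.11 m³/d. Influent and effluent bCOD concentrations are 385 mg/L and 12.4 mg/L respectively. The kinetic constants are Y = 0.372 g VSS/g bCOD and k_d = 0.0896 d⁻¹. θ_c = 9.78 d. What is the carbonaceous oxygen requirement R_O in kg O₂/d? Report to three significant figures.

R_O ≈ 0.297 kg O₂/d

The observed yield is Y_obs = Y/(1 + k_d·θ_c) = 0.372 / (1 + 0.0896 × 9.78) = 0.372 / 1.876 = 0.1983 g VSS per g bCOD removed.
Q·(S₀ − S) = 1.11 × (385 − 12.4) × 10⁻³ = 0.4136 kg/d removed.
P_X = Y_obs·Q·(S₀ − S) = 0.1983 × 0.4136 = 0.08200 kg VSS/d.
R_O = Q·ΔS − 1.42 P_X = 0.4136 − 0.1164 = 0.2971 kg O₂/d.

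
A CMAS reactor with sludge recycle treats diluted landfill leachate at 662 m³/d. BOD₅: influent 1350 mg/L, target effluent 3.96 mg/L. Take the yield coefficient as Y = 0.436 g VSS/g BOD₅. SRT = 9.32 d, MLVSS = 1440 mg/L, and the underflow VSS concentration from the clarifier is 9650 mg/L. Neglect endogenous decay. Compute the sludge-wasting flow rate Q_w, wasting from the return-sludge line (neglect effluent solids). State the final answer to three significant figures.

V·X = Y·Q·ΔS·θ_c gives V = 0.436 × 662 × (1350 − 3.96) × 9.32 / 1440 = 2515 m³.
Wasting from the return line (neglecting effluent solids): Q_w = V·X / (θ_c·X_r) = 2515 × 1440 / (9.32 × 9650) = 40.26 m³/d.

Q_w ≈ 40.3 m³/d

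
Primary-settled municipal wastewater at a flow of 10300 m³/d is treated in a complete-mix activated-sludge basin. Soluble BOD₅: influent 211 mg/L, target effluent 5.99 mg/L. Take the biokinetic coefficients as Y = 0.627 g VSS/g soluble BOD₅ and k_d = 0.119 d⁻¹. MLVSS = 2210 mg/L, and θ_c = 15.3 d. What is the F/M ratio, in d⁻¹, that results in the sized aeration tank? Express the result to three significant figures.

F/M ≈ 0.303 d⁻¹

From the SRT design equation V = Y Q (S₀−S) θ_c / [X (1 + k_d θ_c)] = 0.627 × 10300 × (211 − 5.99) × 15.3 / [2210 × (1 + 0.119 × 15.3)] = 2.03×10^7 / 6234 = 3250 m³.
F/M = applied load / biomass = Q·S₀/(V·X) = 10300 × 211 / (3250 × 2210) = 0.3026 d⁻¹.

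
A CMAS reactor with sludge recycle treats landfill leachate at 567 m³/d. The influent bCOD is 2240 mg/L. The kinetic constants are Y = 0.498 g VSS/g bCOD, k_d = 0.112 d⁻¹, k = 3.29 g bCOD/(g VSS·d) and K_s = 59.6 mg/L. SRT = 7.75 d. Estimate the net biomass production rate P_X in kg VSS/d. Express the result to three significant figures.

From the Monod/SRT balance for a CMAS, S = K_s·(1+k_d θ_c)/[θ_c·(Y k − k_d) − 1] = 59.6 × (1 + 0.112 × 7.75) / [7.75 × (0.498 × 3.29 − 0.112) − 1] = 111.3 / 10.83 = 10.28 mg/L.
Observed yield with endogenous decay: Y_obs = Y / (1 + k_d·θ_c) = 0.498 / (1 + 0.112 × 7.75) = 0.498 / 1.868 = 0.2666 g VSS/g bCOD.
Q·(S₀ − S) = 567 × (2240 − 10.3) × 10⁻³ = 1264 kg/d removed.
P_X = Y_obs · Q(S₀ − S) = 0.2666 × 1264 = 337.0 kg VSS/d.

P_X ≈ 337 kg VSS/d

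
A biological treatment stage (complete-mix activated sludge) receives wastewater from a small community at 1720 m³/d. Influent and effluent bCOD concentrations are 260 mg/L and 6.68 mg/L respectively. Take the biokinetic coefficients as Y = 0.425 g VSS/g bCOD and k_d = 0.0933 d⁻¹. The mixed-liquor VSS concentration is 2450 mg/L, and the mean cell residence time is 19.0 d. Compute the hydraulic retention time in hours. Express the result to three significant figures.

Rearranging the biomass balance for a CMAS with decay, V = Y·Q·ΔS·θ_c / [X·(1+k_d θ_c)] = 0.425 × 1720 × (260 − 6.68) × 19.0 / [2450 × (1 + 0.0933 × 19.0)] = 3.52×10^6 / 6793 = 517.9 m³.
Hydraulic retention time τ = V/Q = 517.9 / 1720 = 0.3011 d = 7.227 h.

τ ≈ 7.23 h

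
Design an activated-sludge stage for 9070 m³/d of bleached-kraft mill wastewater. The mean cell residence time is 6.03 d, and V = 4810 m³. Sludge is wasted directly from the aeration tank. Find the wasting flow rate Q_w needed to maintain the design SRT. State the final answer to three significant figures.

For wasting at MLVSS concentration, Q_w = V/θ_c = 4810/6.03 = 797.7 m³/d.

Q_w ≈ 798 m³/d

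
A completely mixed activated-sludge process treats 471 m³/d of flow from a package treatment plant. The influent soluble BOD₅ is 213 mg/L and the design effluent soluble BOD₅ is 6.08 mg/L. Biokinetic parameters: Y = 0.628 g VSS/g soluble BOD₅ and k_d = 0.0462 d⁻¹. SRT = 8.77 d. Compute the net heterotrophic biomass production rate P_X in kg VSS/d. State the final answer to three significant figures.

The observed yield is Y_obs = Y/(1 + k_d·θ_c) = 0.628 / (1 + 0.0462 × 8.77) = 0.628 / 1.405 = 0.4469 g VSS per g soluble BOD₅ removed.
Substrate removed = Q·(S₀ − S) = 471 m³/d × (213 − 6.08) g/m³ = 9.75×10^4 g/d = 97.46 kg/d.
Net biomass production P_X = Y_obs × Q·(S₀ − S) = 0.4469 × 97.46 = 43.56 kg VSS/d.

P_X ≈ 43.6 kg VSS/d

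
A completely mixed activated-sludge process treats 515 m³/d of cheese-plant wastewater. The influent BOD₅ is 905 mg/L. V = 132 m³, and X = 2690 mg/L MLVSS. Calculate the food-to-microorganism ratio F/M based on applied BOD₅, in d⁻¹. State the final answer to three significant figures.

Food-to-microorganism ratio F/M = Q S₀ / (V X) = 515 × 905 / (132.0 × 2690) = 1.313 d⁻¹.

F/M ≈ 1.31 d⁻¹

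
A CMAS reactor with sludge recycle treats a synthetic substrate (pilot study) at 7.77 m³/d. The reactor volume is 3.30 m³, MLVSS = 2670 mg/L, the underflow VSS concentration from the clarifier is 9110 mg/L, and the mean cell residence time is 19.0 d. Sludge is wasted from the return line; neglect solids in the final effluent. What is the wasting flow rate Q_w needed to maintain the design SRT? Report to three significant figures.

θ_c = V·X/(Q_w·X_r) when wasting from the recycle, so Q_w = V·X/(θ_c·X_r) = 3.300 × 2670 / (19.0 × 9110) = 0.05090 m³/d.

Q_w ≈ 0.0509 m³/d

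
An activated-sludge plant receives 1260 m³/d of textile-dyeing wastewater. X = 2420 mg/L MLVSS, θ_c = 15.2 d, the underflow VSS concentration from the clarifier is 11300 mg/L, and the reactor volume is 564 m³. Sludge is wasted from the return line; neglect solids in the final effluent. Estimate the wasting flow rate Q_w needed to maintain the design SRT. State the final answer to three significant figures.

Q_w ≈ 7.95 m³/d

Q_w = (V·X)/(θ_c X_r) = 564.0 × 2420 / (15.2 × 11300) = 7.946 m³/d.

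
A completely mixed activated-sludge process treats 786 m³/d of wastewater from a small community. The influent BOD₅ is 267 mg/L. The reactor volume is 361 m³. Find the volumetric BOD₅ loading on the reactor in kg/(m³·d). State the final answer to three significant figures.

L_v ≈ 0.581 kg BOD₅/(m³·d)

Applied BOD₅ load per unit volume = Q·S₀/V = (786 × 267/1000)/361.0 = 0.5813 kg BOD₅·m⁻³·d⁻¹.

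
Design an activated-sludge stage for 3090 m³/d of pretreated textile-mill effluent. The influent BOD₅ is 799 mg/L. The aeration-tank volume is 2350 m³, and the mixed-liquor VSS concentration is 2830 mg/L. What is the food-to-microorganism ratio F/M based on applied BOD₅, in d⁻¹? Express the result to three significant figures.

F/M ≈ 0.371 d⁻¹

F/M = Q·S₀ / (V·X) = 3090 × 799 / (2350 × 2830) = 0.3712 g BOD₅·(g VSS·d)⁻¹.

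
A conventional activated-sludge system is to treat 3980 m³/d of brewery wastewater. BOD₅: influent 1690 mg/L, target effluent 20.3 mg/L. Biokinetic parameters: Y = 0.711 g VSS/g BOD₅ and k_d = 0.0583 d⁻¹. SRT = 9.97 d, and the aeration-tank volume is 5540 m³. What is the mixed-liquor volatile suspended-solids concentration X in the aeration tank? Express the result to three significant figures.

X ≈ 5380 mg/L

X = Y·Q·ΔS·θ_c / [V·(1 + k_d θ_c)] = 0.711 × 3980 × (1690 − 20.3) × 9.97 / [5540 × (1 + 0.0583 × 9.97)] = 5377 mg/L.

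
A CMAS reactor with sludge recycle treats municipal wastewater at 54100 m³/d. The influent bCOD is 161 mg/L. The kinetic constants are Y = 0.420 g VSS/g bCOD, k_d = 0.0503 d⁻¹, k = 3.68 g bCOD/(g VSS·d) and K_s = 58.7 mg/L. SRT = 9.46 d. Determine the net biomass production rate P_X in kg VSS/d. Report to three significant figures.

P_X ≈ 2380 kg VSS/d

For a completely mixed reactor with recycle the Lawrence–McCarty relation gives S = K_s·(1 + k_d·θ_c) / [θ_c·(Y·k − k_d) − 1] = 58.7 × (1 + 0.0503 × 9.46) / [9.46 × (0.420 × 3.68 − 0.0503) − 1] = 86.63 / 13.15 = 6.590 mg/L.
Observed yield with endogenous decay: Y_obs = Y / (1 + k_d·θ_c) = 0.420 / (1 + 0.0503 × 9.46) = 0.420 / 1.476 = 0.2846 g VSS/g bCOD.
Substrate removed = Q·(S₀ − S) = 54100 m³/d × (161 − 6.59) g/m³ = 8.35×10^6 g/d = 8354 kg/d.
P_X = Y_obs · Q(S₀ − S) = 0.2846 × 8354 = 2377 kg VSS/d.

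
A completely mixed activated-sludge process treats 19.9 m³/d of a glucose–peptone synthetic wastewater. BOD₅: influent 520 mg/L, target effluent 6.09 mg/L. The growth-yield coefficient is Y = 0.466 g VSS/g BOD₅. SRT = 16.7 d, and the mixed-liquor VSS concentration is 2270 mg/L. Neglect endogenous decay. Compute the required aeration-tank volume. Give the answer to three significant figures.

V ≈ 35.1 m³

With k_d = 0 the design equation reduces to V = Y Q (S₀−S) θ_c / X = 0.466 × 19.9 × (520 − 6.09) × 16.7 / 2270 = 35.06 m³.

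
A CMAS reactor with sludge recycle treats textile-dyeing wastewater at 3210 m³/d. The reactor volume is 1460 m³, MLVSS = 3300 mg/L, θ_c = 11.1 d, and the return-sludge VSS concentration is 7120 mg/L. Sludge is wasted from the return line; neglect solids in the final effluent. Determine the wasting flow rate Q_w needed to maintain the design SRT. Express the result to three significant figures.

Q_w ≈ 61.0 m³/d

Wasting from the return line (neglecting effluent solids): Q_w = V·X / (θ_c·X_r) = 1460 × 3300 / (11.1 × 7120) = 60.96 m³/d.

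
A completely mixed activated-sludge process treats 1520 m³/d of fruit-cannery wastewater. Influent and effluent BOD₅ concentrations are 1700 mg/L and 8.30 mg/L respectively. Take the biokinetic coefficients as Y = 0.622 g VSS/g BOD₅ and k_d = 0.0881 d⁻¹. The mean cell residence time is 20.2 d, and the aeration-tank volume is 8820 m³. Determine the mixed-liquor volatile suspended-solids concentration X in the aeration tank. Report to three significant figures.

Solving the biomass balance for X: X = Y Q (S₀−S) θ_c / [V (1+k_d θ_c)] = 0.622 × 1520 × (1700 − 8.30) × 20.2 / [8820 × (1 + 0.0881 × 20.2)] = 1318 mg/L.

X ≈ 1320 mg/L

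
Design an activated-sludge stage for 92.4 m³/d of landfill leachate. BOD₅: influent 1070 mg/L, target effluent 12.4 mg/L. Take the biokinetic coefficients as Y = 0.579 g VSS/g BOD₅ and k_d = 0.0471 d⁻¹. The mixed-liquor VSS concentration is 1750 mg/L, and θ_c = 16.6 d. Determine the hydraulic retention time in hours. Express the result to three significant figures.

τ ≈ 78.2 h

From the SRT design equation V = Y Q (S₀−S) θ_c / [X (1 + k_d θ_c)] = 0.579 × 92.4 × (1070 − 12.4) × 16.6 / [1750 × (1 + 0.0471 × 16.6)] = 9.39×10^5 / 3118 = 301.2 m³.
τ = V/Q = 301.2/92.4 = 3.260 d, or 78.24 h.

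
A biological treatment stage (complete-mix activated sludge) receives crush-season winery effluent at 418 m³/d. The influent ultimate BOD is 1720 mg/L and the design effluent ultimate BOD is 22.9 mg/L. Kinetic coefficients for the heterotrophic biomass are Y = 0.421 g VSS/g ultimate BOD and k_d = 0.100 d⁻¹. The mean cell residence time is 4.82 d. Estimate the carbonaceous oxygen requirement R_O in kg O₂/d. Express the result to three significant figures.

Y_obs = Y / (1 + k_d θ_c) = 0.421 / (1 + 0.100 × 4.82) = 0.421 / 1.482 = 0.2841.
Mass of ultimate BOD removed per day: Q(S₀ − S) = 418 × 1697 g/m³ = 709.4 kg/d.
P_X = Y_obs·Q·(S₀ − S) = 0.2841 × 709.4 = 201.5 kg VSS/d.
R_O = Q·(S₀ − S) − 1.42·P_X = 709.4 − 1.42 × 201.5 = 423.2 kg O₂/d.

R_O ≈ 423 kg O₂/d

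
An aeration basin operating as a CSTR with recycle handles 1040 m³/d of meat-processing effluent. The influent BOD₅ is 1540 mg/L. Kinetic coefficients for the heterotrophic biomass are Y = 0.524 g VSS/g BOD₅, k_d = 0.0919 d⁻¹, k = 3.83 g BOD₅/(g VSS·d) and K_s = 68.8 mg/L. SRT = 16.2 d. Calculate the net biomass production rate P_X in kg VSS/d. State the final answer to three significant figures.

P_X ≈ 336 kg VSS/d

From the Monod/SRT balance for a CMAS, S = K_s·(1+k_d θ_c)/[θ_c·(Y k − k_d) − 1] = 68.8 × (1 + 0.0919 × 16.2) / [16.2 × (0.524 × 3.83 − 0.0919) − 1] = 171.2 / 30.02 = 5.703 mg/L.
Observed yield with endogenous decay: Y_obs = Y / (1 + k_d·θ_c) = 0.524 / (1 + 0.0919 × 16.2) = 0.524 / 2.489 = 0.2105 g VSS/g BOD₅.
Mass of BOD₅ removed per day: Q(S₀ − S) = 1040 × 1534 g/m³ = 1596 kg/d.
Net biomass production P_X = Y_obs × Q·(S₀ − S) = 0.2105 × 1596 = 336.0 kg VSS/d.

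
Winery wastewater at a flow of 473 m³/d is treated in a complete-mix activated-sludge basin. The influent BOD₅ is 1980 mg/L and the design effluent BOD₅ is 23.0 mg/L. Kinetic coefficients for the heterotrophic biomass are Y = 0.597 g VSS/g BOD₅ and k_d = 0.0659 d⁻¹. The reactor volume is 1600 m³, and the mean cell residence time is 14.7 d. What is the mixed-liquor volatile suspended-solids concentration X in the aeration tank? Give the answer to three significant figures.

X ≈ 2580 mg/L

Solving the biomass balance for X: X = Y Q (S₀−S) θ_c / [V (1+k_d θ_c)] = 0.597 × 473 × (1980 − 23.0) × 14.7 / [1600 × (1 + 0.0659 × 14.7)] = 2579 mg/L.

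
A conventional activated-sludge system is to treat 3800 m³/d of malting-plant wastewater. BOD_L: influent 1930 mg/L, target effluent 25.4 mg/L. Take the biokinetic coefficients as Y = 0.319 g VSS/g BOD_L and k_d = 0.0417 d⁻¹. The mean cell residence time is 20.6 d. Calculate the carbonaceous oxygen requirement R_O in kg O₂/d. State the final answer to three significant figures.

R_O ≈ 5470 kg O₂/d

Y_obs = Y / (1 + k_d θ_c) = 0.319 / (1 + 0.0417 × 20.6) = 0.319 / 1.859 = 0.1716.
Substrate removed = Q·(S₀ − S) = 3800 m³/d × (1930 − 25.4) g/m³ = 7.24×10^6 g/d = 7237 kg/d.
Biomass synthesised: P_X = Y_obs × 7237 = 1242 kg VSS/d.
R_O = Q·(S₀ − S) − 1.42·P_X = 7237 − 1.42 × 1242 = 5474 kg O₂/d.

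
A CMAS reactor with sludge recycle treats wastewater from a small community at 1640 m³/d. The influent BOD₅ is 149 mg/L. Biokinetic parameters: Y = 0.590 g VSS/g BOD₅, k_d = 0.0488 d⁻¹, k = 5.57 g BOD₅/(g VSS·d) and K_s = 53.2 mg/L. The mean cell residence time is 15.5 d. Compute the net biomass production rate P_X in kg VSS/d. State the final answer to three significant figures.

From the Monod/SRT balance for a CMAS, S = K_s·(1+k_d θ_c)/[θ_c·(Y k − k_d) − 1] = 53.2 × (1 + 0.0488 × 15.5) / [15.5 × (0.590 × 5.57 − 0.0488) − 1] = 93.44 / 49.18 = 1.900 mg/L.
Y_obs = Y / (1 + k_d θ_c) = 0.590 / (1 + 0.0488 × 15.5) = 0.590 / 1.756 = 0.3359.
Q·(S₀ − S) = 1640 × (149 − 1.90) × 10⁻³ = 241.2 kg/d removed.
Net biomass production P_X = Y_obs × Q·(S₀ − S) = 0.3359 × 241.2 = 81.04 kg VSS/d.

P_X ≈ 81.0 kg VSS/d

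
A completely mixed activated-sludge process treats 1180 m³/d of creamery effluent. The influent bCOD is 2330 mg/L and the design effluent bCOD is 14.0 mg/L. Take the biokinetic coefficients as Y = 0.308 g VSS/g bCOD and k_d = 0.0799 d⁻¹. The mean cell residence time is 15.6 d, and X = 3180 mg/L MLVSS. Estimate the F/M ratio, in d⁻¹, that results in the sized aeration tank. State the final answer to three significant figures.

From the SRT design equation V = Y Q (S₀−S) θ_c / [X (1 + k_d θ_c)] = 0.308 × 1180 × (2330 − 14.0) × 15.6 / [3180 × (1 + 0.0799 × 15.6)] = 1.31×10^7 / 7144 = 1838 m³.
F/M = Q·S₀ / (V·X) = 1180 × 2330 / (1838 × 3180) = 0.4704 g bCOD·(g VSS·d)⁻¹.

F/M ≈ 0.470 d⁻¹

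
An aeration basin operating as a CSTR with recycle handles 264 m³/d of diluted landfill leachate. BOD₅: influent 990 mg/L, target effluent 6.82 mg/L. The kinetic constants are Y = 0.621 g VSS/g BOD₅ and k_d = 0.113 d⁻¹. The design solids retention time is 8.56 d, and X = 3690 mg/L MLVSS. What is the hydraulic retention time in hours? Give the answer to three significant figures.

Rearranging the biomass balance for a CMAS with decay, V = Y·Q·ΔS·θ_c / [X·(1+k_d θ_c)] = 0.621 × 264 × (990 − 6.82) × 8.56 / [3690 × (1 + 0.113 × 8.56)] = 1.38×10^6 / 7259 = 190.1 m³.
HRT = V/Q = 190.1 m³ / 264 m³·d⁻¹ = 0.7200 d × 24 = 17.28 h.

τ ≈ 17.3 h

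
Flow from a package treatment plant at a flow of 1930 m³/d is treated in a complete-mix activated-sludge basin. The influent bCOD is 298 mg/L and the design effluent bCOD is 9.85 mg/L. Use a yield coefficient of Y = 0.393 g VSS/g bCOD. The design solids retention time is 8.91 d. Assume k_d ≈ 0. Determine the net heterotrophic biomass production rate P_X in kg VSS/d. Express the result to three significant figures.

Since k_d ≈ 0, Y_obs = Y = 0.393 g VSS/g bCOD.
ΔS = 298 − 9.85 = 288.1 mg/L, so the substrate removal rate is 1930 × 288.1/1000 = 556.1 kg bCOD/d.
Net biomass production P_X = Y_obs × Q·(S₀ − S) = 0.3930 × 556.1 = 218.6 kg VSS/d.

P_X ≈ 219 kg VSS/d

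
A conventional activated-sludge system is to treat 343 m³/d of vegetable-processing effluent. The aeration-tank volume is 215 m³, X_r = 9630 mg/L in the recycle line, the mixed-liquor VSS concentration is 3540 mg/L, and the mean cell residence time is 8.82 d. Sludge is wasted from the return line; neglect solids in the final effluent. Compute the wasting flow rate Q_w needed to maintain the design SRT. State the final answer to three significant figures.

θ_c = V·X/(Q_w·X_r) when wasting from the recycle, so Q_w = V·X/(θ_c·X_r) = 215.0 × 3540 / (8.82 × 9630) = 8.961 m³/d.

Q_w ≈ 8.96 m³/d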